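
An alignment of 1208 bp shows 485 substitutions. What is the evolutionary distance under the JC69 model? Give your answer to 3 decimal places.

0.575

p = 485/1208 ≈ 0.40149.
d = −(3/4) ln(1 − 4p/3) = −0.75 ln(1 − 0.53532) = −0.75 ln(0.46468)
  = −0.75 × (-0.766406) = 0.574805 substitutions/site.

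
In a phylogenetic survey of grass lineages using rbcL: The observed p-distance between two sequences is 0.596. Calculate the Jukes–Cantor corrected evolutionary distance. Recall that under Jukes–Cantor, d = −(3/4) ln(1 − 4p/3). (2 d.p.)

d = −(3/4) ln(1 − 4p/3) = −0.75 ln(1 − 0.794667) = −0.75 ln(0.205333)
  = −0.75 × (-1.583122) = 1.187342 substitutions/site.

1.19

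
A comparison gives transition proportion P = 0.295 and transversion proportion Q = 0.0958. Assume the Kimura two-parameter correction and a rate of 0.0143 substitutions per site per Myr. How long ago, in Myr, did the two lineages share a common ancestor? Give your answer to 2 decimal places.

22.10

Under the Kimura two-parameter model, d = −½ ln(1 − 2P − Q) − ¼ ln(1 − 2Q).
1 − 2P − Q = 0.3142, giving −½ ln(0.3142) = 0.578863.
1 − 2Q = 0.8084, giving −¼ ln(0.8084) = 0.053175.
d = 0.578863 + 0.053175 = 0.632038.
Under a molecular clock d = 2μt, so t = d/(2μ) = 0.632038 / (2 × 0.0143) = 22.10 Myr.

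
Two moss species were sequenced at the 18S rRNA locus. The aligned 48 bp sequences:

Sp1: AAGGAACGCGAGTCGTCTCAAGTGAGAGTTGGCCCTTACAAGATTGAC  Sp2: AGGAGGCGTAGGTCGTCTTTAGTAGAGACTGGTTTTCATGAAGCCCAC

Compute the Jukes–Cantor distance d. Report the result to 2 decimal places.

The sequences differ at 26 of 48 sites, so p = 26/48 ≈ 0.541667.
d = −(3/4) ln(1 − 4p/3) = −0.75 ln(1 − 0.722223) = −0.75 ln(0.277777)
  = −0.75 × (-1.280937) = 0.960703 substitutions/site.

0.96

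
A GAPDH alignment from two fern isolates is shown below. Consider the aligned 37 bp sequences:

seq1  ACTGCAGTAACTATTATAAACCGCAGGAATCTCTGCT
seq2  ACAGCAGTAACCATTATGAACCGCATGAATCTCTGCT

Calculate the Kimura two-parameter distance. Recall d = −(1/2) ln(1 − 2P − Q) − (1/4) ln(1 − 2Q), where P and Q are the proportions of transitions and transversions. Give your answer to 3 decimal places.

Of 37 sites, 2 differences are transitions and 2 are transversions, so P = 2/37 ≈ 0.054054 and Q = 2/37 ≈ 0.054054.
Under the Kimura two-parameter model, d = −½ ln(1 − 2P − Q) − ¼ ln(1 − 2Q).
1 − 2P − Q = 0.837838, giving −½ ln(0.837838) = 0.088465.
1 − 2Q = 0.891892, giving −¼ ln(0.891892) = 0.028603.
d = 0.088465 + 0.028603 = 0.117068.

0.117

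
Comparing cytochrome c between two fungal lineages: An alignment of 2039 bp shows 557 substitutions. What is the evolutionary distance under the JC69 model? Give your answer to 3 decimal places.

0.340

p = 557/2039 ≈ 0.273173.
d = −(3/4) ln(1 − 4p/3) = −0.75 ln(1 − 0.364231) = −0.75 ln(0.635769)
  = −0.75 × (-0.452920) = 0.339690 substitutions/site.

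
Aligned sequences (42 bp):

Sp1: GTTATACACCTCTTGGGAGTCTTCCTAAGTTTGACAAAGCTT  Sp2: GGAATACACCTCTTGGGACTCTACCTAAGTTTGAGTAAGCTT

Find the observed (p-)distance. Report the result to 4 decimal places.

The sequences differ at 6 of 42 positions (sites 2, 3, 19, 23, 35, 36).
p = 6/42 = 0.142857… ≈ 0.1429 (to 4 d.p.).

0.1429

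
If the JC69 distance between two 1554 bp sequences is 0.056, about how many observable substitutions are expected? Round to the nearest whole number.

84

Invert JC69: p = (3/4)(1 − e^(−4d/3)) = 0.75 × (1 − e^(-0.074667)) = 0.75 × (1 − 0.928052) = 0.053961.
Expected differing sites = pL ≈ 0.053961 × 1554 = 83.855394 ≈ 84.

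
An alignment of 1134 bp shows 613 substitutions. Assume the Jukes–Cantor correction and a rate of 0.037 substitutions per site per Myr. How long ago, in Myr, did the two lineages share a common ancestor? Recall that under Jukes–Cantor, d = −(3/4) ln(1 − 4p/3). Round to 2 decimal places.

p = 613/1134 ≈ 0.540564.
d = −(3/4) ln(1 − 4p/3) = −0.75 ln(1 − 0.720752) = −0.75 ln(0.279248)
  = −0.75 × (-1.275655) = 0.956741 substitutions/site.
Under a molecular clock d = 2μt, so t = d/(2μ) = 0.956741 / (2 × 0.037) = 12.93 Myr.

12.93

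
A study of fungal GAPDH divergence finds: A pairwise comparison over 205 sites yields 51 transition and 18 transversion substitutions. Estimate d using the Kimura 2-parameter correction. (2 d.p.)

0.49

P = 51/205 ≈ 0.24878 and Q = 18/205 ≈ 0.087805.
Under the Kimura two-parameter model, d = −½ ln(1 − 2P − Q) − ¼ ln(1 − 2Q).
1 − 2P − Q = 0.414635, giving −½ ln(0.414635) = 0.440178.
1 − 2Q = 0.82439, giving −¼ ln(0.82439) = 0.048278.
d = 0.440178 + 0.048278 = 0.488456.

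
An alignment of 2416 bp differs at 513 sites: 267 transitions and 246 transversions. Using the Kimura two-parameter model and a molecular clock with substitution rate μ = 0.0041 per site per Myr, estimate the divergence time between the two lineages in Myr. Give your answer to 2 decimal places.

P = 267/2416 ≈ 0.110513 and Q = 246/2416 ≈ 0.101821.
Under the Kimura two-parameter model, d = −½ ln(1 − 2P − Q) − ¼ ln(1 − 2Q).
1 − 2P − Q = 0.677153, giving −½ ln(0.677153) = 0.194929.
1 − 2Q = 0.796358, giving −¼ ln(0.796358) = 0.056927.
d = 0.194929 + 0.056927 = 0.251856.
Under a molecular clock d = 2μt, so t = d/(2μ) = 0.251856 / (2 × 0.0041) = 30.71 Myr.

30.71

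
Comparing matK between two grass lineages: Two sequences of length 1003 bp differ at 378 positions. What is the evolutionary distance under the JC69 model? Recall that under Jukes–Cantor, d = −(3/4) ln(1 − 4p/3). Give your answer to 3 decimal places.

p = 378/1003 ≈ 0.376869.
d = −(3/4) ln(1 − 4p/3) = −0.75 ln(1 − 0.502492) = −0.75 ln(0.497508)
  = −0.75 × (-0.698144) = 0.523608 substitutions/site.

0.524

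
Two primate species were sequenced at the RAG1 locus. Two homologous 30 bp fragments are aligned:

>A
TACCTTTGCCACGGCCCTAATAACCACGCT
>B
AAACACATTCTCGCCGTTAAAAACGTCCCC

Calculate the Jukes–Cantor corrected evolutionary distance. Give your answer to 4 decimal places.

0.9313

The sequences differ at 16 of 30 sites, so p = 16/30 ≈ 0.533333.
d = −(3/4) ln(1 − 4p/3) = −0.75 ln(1 − 0.711111) = −0.75 ln(0.288889)
  = −0.75 × (-1.241713) = 0.931285 substitutions/site.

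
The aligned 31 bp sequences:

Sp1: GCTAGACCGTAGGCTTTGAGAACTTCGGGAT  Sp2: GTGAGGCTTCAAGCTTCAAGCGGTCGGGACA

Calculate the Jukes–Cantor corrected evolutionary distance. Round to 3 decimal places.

0.985

The sequences differ at 17 of 31 sites, so p = 17/31 ≈ 0.548387.
d = −(3/4) ln(1 − 4p/3) = −0.75 ln(1 − 0.731183) = −0.75 ln(0.268817)
  = −0.75 × (-1.313724) = 0.985293 substitutions/site.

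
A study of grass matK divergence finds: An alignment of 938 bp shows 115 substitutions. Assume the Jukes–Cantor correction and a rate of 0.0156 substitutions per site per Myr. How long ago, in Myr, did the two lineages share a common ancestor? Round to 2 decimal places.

4.29

p = 115/938 ≈ 0.122601.
d = −(3/4) ln(1 − 4p/3) = −0.75 ln(1 − 0.163468) = −0.75 ln(0.836532)
  = −0.75 × (-0.178491) = 0.133868 substitutions/site.
Under a molecular clock d = 2μt, so t = d/(2μ) = 0.133868 / (2 × 0.0156) = 4.29 Myr.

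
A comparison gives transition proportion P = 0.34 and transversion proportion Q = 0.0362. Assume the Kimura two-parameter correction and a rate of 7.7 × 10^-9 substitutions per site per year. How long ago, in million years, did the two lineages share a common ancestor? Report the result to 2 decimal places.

Under the Kimura two-parameter model, d = −½ ln(1 − 2P − Q) − ¼ ln(1 − 2Q).
1 − 2P − Q = 0.2838, giving −½ ln(0.2838) = 0.629743.
1 − 2Q = 0.9276, giving −¼ ln(0.9276) = 0.018789.
d = 0.629743 + 0.018789 = 0.648532.
Under a molecular clock d = 2μt, so t = d/(2μ) = 0.648532 / (2 × 7.7 × 10^-9) = 42.11 million years.

42.11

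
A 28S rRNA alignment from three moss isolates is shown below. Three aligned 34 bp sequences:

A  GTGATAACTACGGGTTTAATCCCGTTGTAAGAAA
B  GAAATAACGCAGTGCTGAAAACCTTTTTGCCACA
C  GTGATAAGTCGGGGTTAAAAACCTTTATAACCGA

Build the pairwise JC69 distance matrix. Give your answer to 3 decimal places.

d(A,B) = 0.741, d(A,C) = 0.423, d(B,C) = 0.535

A–B: 16/34 sites differ → p ≈ 0.470588, d = −0.75 ln(1 − 0.627451) = 0.740540 ≈ 0.741.
A–C: 11/34 sites differ → p ≈ 0.323529, d = −0.75 ln(1 − 0.431372) = 0.423397 ≈ 0.423.
B–C: 13/34 sites differ → p ≈ 0.382353, d = −0.75 ln(1 − 0.509804) = 0.534712 ≈ 0.535.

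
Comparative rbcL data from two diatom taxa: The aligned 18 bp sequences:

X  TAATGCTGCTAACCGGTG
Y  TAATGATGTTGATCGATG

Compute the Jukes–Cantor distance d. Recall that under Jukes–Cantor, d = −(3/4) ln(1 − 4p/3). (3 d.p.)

0.347

The sequences differ at 5 of 18 sites (6, 9, 11, 13, 16), so p = 5/18 ≈ 0.277778.
d = −(3/4) ln(1 − 4p/3) = −0.75 ln(1 − 0.370371) = −0.75 ln(0.629629)
  = −0.75 × (-0.462625) = 0.346969 substitutions/site.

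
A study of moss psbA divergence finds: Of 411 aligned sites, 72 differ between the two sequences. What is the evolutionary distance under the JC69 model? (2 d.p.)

0.20

p = 72/411 ≈ 0.175182.
d = −(3/4) ln(1 − 4p/3) = −0.75 ln(1 − 0.233576) = −0.75 ln(0.766424)
  = −0.75 × (-0.266020) = 0.199515 substitutions/site.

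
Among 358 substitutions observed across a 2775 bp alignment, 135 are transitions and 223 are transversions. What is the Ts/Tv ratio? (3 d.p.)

R = 135/223 = 0.605381… ≈ 0.605 (to 3 d.p.).

0.605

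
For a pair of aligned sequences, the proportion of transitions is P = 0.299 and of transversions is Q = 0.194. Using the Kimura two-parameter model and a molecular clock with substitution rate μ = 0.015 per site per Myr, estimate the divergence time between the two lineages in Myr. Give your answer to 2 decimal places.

Under the Kimura two-parameter model, d = −½ ln(1 − 2P − Q) − ¼ ln(1 − 2Q).
1 − 2P − Q = 0.208, giving −½ ln(0.208) = 0.785109.
1 − 2Q = 0.612, giving −¼ ln(0.612) = 0.122756.
d = 0.785109 + 0.122756 = 0.907865.
Under a molecular clock d = 2μt, so t = d/(2μ) = 0.907865 / (2 × 0.015) = 30.26 Myr.

30.26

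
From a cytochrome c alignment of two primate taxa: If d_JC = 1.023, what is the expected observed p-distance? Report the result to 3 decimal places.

0.558

p = (3/4)(1 − e^(−4d/3)) = 0.75 × (1 − e^(-1.364)) = 0.75 × (1 − 0.255636) = 0.558273.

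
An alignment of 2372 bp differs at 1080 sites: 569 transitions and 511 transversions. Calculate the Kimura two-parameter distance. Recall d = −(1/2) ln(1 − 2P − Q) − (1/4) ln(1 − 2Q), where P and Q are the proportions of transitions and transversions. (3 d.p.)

0.735

P = 569/2372 ≈ 0.239882 and Q = 511/2372 ≈ 0.21543.
Under the Kimura two-parameter model, d = −½ ln(1 − 2P − Q) − ¼ ln(1 − 2Q).
1 − 2P − Q = 0.304806, giving −½ ln(0.304806) = 0.594040.
1 − 2Q = 0.56914, giving −¼ ln(0.56914) = 0.140907.
d = 0.594040 + 0.140907 = 0.734947.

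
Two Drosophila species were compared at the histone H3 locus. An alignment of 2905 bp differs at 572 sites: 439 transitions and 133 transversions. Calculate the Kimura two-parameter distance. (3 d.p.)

0.238

P = 439/2905 ≈ 0.151119 and Q = 133/2905 ≈ 0.045783.
Under the Kimura two-parameter model, d = −½ ln(1 − 2P − Q) − ¼ ln(1 − 2Q).
1 − 2P − Q = 0.651979, giving −½ ln(0.651979) = 0.213871.
1 − 2Q = 0.908434, giving −¼ ln(0.908434) = 0.024008.
d = 0.213871 + 0.024008 = 0.237879.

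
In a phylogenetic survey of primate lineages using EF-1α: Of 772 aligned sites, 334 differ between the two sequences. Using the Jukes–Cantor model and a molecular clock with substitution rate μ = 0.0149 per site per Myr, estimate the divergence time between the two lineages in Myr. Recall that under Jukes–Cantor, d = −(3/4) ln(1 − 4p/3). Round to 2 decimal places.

21.65

p = 334/772 ≈ 0.432642.
d = −(3/4) ln(1 − 4p/3) = −0.75 ln(1 − 0.576856) = −0.75 ln(0.423144)
  = −0.75 × (-0.860043) = 0.645032 substitutions/site.
Under a molecular clock d = 2μt, so t = d/(2μ) = 0.645032 / (2 × 0.0149) = 21.65 Myr.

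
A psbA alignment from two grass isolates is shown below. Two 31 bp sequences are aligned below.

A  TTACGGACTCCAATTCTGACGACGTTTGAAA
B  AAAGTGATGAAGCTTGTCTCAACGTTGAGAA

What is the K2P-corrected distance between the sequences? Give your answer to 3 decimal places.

Of 31 sites, 5 differences are transitions and 12 are transversions, so P = 5/31 ≈ 0.16129 and Q = 12/31 ≈ 0.387097.
Under the Kimura two-parameter model, d = −½ ln(1 − 2P − Q) − ¼ ln(1 − 2Q).
1 − 2P − Q = 0.290323, giving −½ ln(0.290323) = 0.618381.
1 − 2Q = 0.225806, giving −¼ ln(0.225806) = 0.372020.
d = 0.618381 + 0.372020 = 0.990401.

0.990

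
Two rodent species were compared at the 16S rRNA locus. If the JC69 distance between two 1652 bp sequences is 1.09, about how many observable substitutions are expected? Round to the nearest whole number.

Invert JC69: p = (3/4)(1 − e^(−4d/3)) = 0.75 × (1 − e^(-1.453333)) = 0.75 × (1 − 0.233790) = 0.574658.
Expected differing sites = pL ≈ 0.574658 × 1652 = 949.335016 ≈ 949.

949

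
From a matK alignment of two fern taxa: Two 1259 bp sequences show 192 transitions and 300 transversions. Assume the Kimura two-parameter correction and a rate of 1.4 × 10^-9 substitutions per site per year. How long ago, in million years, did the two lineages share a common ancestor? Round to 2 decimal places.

P = 192/1259 ≈ 0.152502 and Q = 300/1259 ≈ 0.238284.
Under the Kimura two-parameter model, d = −½ ln(1 − 2P − Q) − ¼ ln(1 − 2Q).
1 − 2P − Q = 0.456712, giving −½ ln(0.456712) = 0.391851.
1 − 2Q = 0.523432, giving −¼ ln(0.523432) = 0.161837.
d = 0.391851 + 0.161837 = 0.553688.
Under a molecular clock d = 2μt, so t = d/(2μ) = 0.553688 / (2 × 1.4 × 10^-9) = 197.75 million years.

197.75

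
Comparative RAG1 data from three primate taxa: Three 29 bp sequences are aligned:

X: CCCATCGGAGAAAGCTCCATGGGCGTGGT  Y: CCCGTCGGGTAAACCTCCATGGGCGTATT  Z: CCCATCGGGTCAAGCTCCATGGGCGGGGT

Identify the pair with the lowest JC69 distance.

X–Y: 6/29 differ, p = 0.207, d = 0.242.
X–Z: 4/29 differ, p = 0.138, d = 0.152.
Y–Z: 6/29 differ, p = 0.207, d = 0.242.
The smallest distance is between X and Z.

X and Z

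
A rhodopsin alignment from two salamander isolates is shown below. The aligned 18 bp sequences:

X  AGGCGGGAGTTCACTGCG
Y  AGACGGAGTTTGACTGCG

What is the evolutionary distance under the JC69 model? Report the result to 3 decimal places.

The sequences differ at 5 of 18 sites (3, 7, 8, 9, 12), so p = 5/18 ≈ 0.277778.
d = −(3/4) ln(1 − 4p/3) = −0.75 ln(1 − 0.370371) = −0.75 ln(0.629629)
  = −0.75 × (-0.462625) = 0.346969 substitutions/site.

0.347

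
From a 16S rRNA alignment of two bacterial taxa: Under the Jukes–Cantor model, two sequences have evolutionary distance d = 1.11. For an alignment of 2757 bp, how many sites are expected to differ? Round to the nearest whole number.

1597

Invert JC69: p = (3/4)(1 − e^(−4d/3)) = 0.75 × (1 − e^(-1.48)) = 0.75 × (1 − 0.227638) = 0.579272.
Expected differing sites = pL ≈ 0.579272 × 2757 = 1597.052904 ≈ 1597.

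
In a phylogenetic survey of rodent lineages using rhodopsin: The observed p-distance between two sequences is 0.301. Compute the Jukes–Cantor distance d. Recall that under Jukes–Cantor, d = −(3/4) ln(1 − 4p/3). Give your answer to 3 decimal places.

0.385

d = −(3/4) ln(1 − 4p/3) = −0.75 ln(1 − 0.401333) = −0.75 ln(0.598667)
  = −0.75 × (-0.513050) = 0.384788 substitutions/site.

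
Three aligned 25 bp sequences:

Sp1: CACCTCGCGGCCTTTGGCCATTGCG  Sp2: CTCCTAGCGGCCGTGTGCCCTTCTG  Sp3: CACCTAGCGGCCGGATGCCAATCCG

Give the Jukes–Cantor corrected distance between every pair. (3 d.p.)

Sp1–Sp2: 8/25 sites differ → p = 0.32, d = −0.75 ln(1 − 0.426667) = 0.417216 ≈ 0.417.
Sp1–Sp3: 7/25 sites differ → p = 0.28, d = −0.75 ln(1 − 0.373333) = 0.350505 ≈ 0.351.
Sp2–Sp3: 6/25 sites differ → p = 0.24, d = −0.75 ln(1 − 0.32) = 0.289247 ≈ 0.289.

d(Sp1,Sp2) = 0.417, d(Sp1,Sp3) = 0.351, d(Sp2,Sp3) = 0.289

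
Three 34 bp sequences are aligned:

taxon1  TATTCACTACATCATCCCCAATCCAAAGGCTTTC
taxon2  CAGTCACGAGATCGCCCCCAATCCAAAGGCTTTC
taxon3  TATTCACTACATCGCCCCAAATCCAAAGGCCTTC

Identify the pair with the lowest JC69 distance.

taxon1–taxon2: 6/34 differ, p = 0.176, d = 0.201.
taxon1–taxon3: 4/34 differ, p = 0.118, d = 0.128.
taxon2–taxon3: 6/34 differ, p = 0.176, d = 0.201.
The smallest distance is between taxon1 and taxon3.

taxon1 and taxon3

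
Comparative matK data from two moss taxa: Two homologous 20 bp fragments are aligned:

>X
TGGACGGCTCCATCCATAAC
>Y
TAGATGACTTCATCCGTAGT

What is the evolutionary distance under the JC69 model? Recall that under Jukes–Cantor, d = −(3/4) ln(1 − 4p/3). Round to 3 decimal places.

The sequences differ at 7 of 20 sites (2, 5, 7, 10, 16, 19, 20), so p = 7/20 = 0.35.
d = −(3/4) ln(1 − 4p/3) = −0.75 ln(1 − 0.466667) = −0.75 ln(0.533333)
  = −0.75 × (-0.628609) = 0.471457 substitutions/site.

0.471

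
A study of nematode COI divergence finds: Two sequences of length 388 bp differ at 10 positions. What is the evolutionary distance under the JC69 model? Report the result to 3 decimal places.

0.026

p = 10/388 ≈ 0.025773.
d = −(3/4) ln(1 − 4p/3) = −0.75 ln(1 − 0.034364) = −0.75 ln(0.965636)
  = −0.75 × (-0.034968) = 0.026226 substitutions/site.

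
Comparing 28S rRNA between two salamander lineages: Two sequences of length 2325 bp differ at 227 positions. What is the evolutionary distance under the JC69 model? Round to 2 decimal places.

p = 227/2325 ≈ 0.097634.
d = −(3/4) ln(1 − 4p/3) = −0.75 ln(1 − 0.130179) = −0.75 ln(0.869821)
  = −0.75 × (-0.139468) = 0.104601 substitutions/site.

0.10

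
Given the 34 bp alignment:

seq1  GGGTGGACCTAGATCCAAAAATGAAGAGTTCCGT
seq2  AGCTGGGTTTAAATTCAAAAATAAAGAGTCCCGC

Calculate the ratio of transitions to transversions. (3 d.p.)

Transitions are A↔G and C↔T; transversions are all other mismatches.
Transitions: 9. Transversions: 1.
R = 9/1 = 9.000.

9.000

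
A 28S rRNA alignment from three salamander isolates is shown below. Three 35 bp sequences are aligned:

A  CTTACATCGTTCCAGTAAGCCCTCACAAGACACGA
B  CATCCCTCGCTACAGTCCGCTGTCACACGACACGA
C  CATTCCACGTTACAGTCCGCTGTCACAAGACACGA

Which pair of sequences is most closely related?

A–B: 10/35 differ, p = 0.286, d = 0.360.
A–C: 9/35 differ, p = 0.257, d = 0.315.
B–C: 4/35 differ, p = 0.114, d = 0.124.
The smallest distance is between B and C.

B and C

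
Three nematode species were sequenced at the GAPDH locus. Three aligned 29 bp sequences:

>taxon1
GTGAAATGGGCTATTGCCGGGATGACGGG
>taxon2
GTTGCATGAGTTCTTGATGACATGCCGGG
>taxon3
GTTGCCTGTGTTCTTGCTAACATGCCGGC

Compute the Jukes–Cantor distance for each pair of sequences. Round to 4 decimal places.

d(taxon1,taxon2) = 0.5285, d(taxon1,taxon3) = 0.6829, d(taxon2,taxon3) = 0.1959

taxon1–taxon2: 11/29 sites differ → p ≈ 0.37931, d = −0.75 ln(1 − 0.505747) = 0.528531 ≈ 0.5285.
taxon1–taxon3: 13/29 sites differ → p ≈ 0.448276, d = −0.75 ln(1 − 0.597701) = 0.682920 ≈ 0.6829.
taxon2–taxon3: 5/29 sites differ → p ≈ 0.172414, d = −0.75 ln(1 − 0.229885) = 0.195912 ≈ 0.1959.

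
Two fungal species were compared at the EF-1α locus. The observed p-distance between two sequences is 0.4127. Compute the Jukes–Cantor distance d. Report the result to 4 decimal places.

0.5993

d = −(3/4) ln(1 − 4p/3) = −0.75 ln(1 − 0.550267) = −0.75 ln(0.449733)
  = −0.75 × (-0.799101) = 0.599326 substitutions/site.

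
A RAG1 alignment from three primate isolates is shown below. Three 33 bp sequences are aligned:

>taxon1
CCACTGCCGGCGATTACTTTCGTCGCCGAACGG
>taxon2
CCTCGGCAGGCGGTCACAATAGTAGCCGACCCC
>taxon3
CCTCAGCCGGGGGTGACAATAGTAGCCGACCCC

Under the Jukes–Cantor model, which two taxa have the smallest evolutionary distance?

taxon1–taxon2: 12/33 differ, p = 0.364, d = 0.497.
taxon1–taxon3: 12/33 differ, p = 0.364, d = 0.497.
taxon2–taxon3: 4/33 differ, p = 0.121, d = 0.132.
The smallest distance is between taxon2 and taxon3.

taxon2 and taxon3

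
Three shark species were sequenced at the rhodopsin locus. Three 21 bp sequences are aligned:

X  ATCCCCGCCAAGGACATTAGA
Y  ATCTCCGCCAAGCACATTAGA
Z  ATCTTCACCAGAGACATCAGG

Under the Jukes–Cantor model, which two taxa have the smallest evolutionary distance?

X and Y

X–Y: 2/21 differ, p = 0.095, d = 0.102.
X–Z: 7/21 differ, p = 0.333, d = 0.441.
Y–Z: 7/21 differ, p = 0.333, d = 0.441.
The smallest distance is between X and Y.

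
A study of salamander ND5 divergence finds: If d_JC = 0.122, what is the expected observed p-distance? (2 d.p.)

0.11

p = (3/4)(1 − e^(−4d/3)) = 0.75 × (1 − e^(-0.162667)) = 0.75 × (1 − 0.849874) = 0.112595.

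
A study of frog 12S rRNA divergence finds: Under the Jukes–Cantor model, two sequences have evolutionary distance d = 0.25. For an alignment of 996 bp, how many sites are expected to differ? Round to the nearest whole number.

Invert JC69: p = (3/4)(1 − e^(−4d/3)) = 0.75 × (1 − e^(-0.333333)) = 0.75 × (1 − 0.716532) = 0.212601.
Expected differing sites = pL ≈ 0.212601 × 996 = 211.750596 ≈ 212.

212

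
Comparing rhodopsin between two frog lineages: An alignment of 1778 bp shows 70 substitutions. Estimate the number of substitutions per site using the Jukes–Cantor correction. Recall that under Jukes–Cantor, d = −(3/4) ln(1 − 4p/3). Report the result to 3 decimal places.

0.040

p = 70/1778 ≈ 0.03937.
d = −(3/4) ln(1 − 4p/3) = −0.75 ln(1 − 0.052493) = −0.75 ln(0.947507)
  = −0.75 × (-0.053921) = 0.040441 substitutions/site.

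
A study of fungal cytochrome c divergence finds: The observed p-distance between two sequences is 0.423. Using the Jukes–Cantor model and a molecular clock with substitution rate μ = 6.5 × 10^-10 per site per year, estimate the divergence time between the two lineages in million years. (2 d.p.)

478.91

d = −(3/4) ln(1 − 4p/3) = −0.75 ln(1 − 0.564) = −0.75 ln(0.436)
  = −0.75 × (-0.830113) = 0.622585 substitutions/site.
Under a molecular clock d = 2μt, so t = d/(2μ) = 0.622585 / (2 × 6.5 × 10^-10) = 478.91 million years.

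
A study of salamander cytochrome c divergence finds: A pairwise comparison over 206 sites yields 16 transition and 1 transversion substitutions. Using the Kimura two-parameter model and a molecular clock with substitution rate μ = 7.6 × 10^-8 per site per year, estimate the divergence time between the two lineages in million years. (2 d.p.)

P = 16/206 ≈ 0.07767 and Q = 1/206 ≈ 0.004854.
Under the Kimura two-parameter model, d = −½ ln(1 − 2P − Q) − ¼ ln(1 − 2Q).
1 − 2P − Q = 0.839806, giving −½ ln(0.839806) = 0.087292.
1 − 2Q = 0.990292, giving −¼ ln(0.990292) = 0.002439.
d = 0.087292 + 0.002439 = 0.089731.
Under a molecular clock d = 2μt, so t = d/(2μ) = 0.089731 / (2 × 7.6 × 10^-8) = 0.59 million years.

0.59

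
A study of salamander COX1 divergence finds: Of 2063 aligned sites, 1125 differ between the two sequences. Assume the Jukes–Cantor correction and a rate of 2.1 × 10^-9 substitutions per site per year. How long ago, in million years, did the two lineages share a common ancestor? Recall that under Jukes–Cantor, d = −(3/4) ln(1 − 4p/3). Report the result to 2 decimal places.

231.90

p = 1125/2063 ≈ 0.545322.
d = −(3/4) ln(1 − 4p/3) = −0.75 ln(1 − 0.727096) = −0.75 ln(0.272904)
  = −0.75 × (-1.298635) = 0.973976 substitutions/site.
Under a molecular clock d = 2μt, so t = d/(2μ) = 0.973976 / (2 × 2.1 × 10^-9) = 231.90 million years.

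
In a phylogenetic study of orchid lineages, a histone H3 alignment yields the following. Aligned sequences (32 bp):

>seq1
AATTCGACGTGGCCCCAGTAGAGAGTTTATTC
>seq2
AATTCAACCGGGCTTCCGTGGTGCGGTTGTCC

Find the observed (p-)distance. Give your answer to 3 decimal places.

0.375

The sequences differ at 12 of 32 positions.
p = 12/32 = 0.375.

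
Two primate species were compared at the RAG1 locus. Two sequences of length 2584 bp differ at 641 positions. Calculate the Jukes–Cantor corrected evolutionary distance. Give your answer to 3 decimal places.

p = 641/2584 ≈ 0.248065.
d = −(3/4) ln(1 − 4p/3) = −0.75 ln(1 − 0.330753) = −0.75 ln(0.669247)
  = −0.75 × (-0.401602) = 0.301202 substitutions/site.

0.301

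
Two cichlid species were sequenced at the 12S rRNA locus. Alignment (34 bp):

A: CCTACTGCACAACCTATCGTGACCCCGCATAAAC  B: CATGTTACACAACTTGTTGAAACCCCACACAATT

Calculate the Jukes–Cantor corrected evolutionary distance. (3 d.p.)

0.535

The sequences differ at 13 of 34 sites, so p = 13/34 ≈ 0.382353.
d = −(3/4) ln(1 − 4p/3) = −0.75 ln(1 − 0.509804) = −0.75 ln(0.490196)
  = −0.75 × (-0.712950) = 0.534713 substitutions/site.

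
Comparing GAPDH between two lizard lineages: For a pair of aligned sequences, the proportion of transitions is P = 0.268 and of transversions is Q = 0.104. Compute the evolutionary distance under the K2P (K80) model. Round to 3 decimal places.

0.569

Under the Kimura two-parameter model, d = −½ ln(1 − 2P − Q) − ¼ ln(1 − 2Q).
1 − 2P − Q = 0.36, giving −½ ln(0.36) = 0.510826.
1 − 2Q = 0.792, giving −¼ ln(0.792) = 0.058298.
d = 0.510826 + 0.058298 = 0.569124.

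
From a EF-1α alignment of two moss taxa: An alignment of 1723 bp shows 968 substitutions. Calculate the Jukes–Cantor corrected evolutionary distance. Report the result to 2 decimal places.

1.04

p = 968/1723 ≈ 0.561811.
d = −(3/4) ln(1 − 4p/3) = −0.75 ln(1 − 0.749081) = −0.75 ln(0.250919)
  = −0.75 × (-1.382625) = 1.036969 substitutions/site.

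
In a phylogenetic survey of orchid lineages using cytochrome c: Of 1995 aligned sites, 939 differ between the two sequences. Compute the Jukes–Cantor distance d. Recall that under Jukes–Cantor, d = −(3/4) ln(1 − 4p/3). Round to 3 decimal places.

0.741

p = 939/1995 ≈ 0.470677.
d = −(3/4) ln(1 − 4p/3) = −0.75 ln(1 − 0.627569) = −0.75 ln(0.372431)
  = −0.75 × (-0.987703) = 0.740777 substitutions/site.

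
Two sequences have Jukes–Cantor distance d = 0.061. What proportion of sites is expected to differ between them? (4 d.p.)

0.0586

p = (3/4)(1 − e^(−4d/3)) = 0.75 × (1 − e^(-0.081333)) = 0.75 × (1 − 0.921887) = 0.058585.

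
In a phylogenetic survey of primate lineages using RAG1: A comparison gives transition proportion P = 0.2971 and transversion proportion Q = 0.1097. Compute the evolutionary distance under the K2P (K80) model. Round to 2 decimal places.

0.67

Under the Kimura two-parameter model, d = −½ ln(1 − 2P − Q) − ¼ ln(1 − 2Q).
1 − 2P − Q = 0.2961, giving −½ ln(0.2961) = 0.608529.
1 − 2Q = 0.7806, giving −¼ ln(0.7806) = 0.061923.
d = 0.608529 + 0.061923 = 0.670452.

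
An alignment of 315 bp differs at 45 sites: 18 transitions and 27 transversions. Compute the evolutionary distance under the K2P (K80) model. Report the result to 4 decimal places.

0.1586

P = 18/315 ≈ 0.057143 and Q = 27/315 ≈ 0.085714.
Under the Kimura two-parameter model, d = −½ ln(1 − 2P − Q) − ¼ ln(1 − 2Q).
1 − 2P − Q = 0.8, giving −½ ln(0.8) = 0.111572.
1 − 2Q = 0.828572, giving −¼ ln(0.828572) = 0.047013.
d = 0.111572 + 0.047013 = 0.158585.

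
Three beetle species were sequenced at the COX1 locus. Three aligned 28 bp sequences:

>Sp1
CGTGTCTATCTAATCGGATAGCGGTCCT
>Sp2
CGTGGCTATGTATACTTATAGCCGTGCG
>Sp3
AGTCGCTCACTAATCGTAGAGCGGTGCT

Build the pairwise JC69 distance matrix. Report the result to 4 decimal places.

Sp1–Sp2: 9/28 sites differ → p ≈ 0.321429, d = −0.75 ln(1 − 0.428572) = 0.419713 ≈ 0.4197.
Sp1–Sp3: 8/28 sites differ → p ≈ 0.285714, d = −0.75 ln(1 − 0.380952) = 0.359679 ≈ 0.3597.
Sp2–Sp3: 11/28 sites differ → p ≈ 0.392857, d = −0.75 ln(1 − 0.523809) = 0.556452 ≈ 0.5565.

d(Sp1,Sp2) = 0.4197, d(Sp1,Sp3) = 0.3597, d(Sp2,Sp3) = 0.5565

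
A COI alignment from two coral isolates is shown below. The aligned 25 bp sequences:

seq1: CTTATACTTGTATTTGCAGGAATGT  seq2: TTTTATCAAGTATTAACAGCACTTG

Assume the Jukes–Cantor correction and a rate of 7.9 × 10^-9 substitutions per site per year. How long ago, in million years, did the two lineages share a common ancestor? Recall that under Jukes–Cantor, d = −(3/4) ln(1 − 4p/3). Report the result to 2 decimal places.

48.50

The sequences differ at 12 of 25 sites, so p = 12/25 = 0.48.
d = −(3/4) ln(1 − 4p/3) = −0.75 ln(1 − 0.64) = −0.75 ln(0.36)
  = −0.75 × (-1.021651) = 0.766238 substitutions/site.
Under a molecular clock d = 2μt, so t = d/(2μ) = 0.766238 / (2 × 7.9 × 10^-9) = 48.50 million years.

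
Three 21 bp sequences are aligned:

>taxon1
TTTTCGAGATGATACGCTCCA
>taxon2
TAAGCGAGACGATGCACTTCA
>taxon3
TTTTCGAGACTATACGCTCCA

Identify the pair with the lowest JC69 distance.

taxon1–taxon2: 7/21 differ, p = 0.333, d = 0.441.
taxon1–taxon3: 2/21 differ, p = 0.095, d = 0.102.
taxon2–taxon3: 7/21 differ, p = 0.333, d = 0.441.
The smallest distance is between taxon1 and taxon3.

taxon1 and taxon3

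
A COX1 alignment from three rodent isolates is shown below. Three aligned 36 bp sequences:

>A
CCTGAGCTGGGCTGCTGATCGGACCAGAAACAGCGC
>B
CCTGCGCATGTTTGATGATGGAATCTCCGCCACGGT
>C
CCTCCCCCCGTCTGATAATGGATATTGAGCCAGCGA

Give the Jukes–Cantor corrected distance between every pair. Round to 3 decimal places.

A–B: 17/36 sites differ → p ≈ 0.472222, d = −0.75 ln(1 − 0.629629) = 0.744938 ≈ 0.745.
A–C: 17/36 sites differ → p ≈ 0.472222, d = −0.75 ln(1 − 0.629629) = 0.744938 ≈ 0.745.
B–C: 14/36 sites differ → p ≈ 0.388889, d = −0.75 ln(1 − 0.518519) = 0.548166 ≈ 0.548.

d(A,B) = 0.745, d(A,C) = 0.745, d(B,C) = 0.548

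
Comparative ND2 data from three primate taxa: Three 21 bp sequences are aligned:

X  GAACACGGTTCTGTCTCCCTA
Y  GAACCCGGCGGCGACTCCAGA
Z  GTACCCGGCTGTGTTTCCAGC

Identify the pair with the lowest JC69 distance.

Y and Z

X–Y: 8/21 differ, p = 0.381, d = 0.532.
X–Z: 8/21 differ, p = 0.381, d = 0.532.
Y–Z: 6/21 differ, p = 0.286, d = 0.360.
The smallest distance is between Y and Z.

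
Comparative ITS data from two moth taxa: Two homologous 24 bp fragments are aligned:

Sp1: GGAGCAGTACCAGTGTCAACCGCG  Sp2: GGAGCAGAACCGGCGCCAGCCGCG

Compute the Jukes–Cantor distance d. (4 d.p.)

The sequences differ at 5 of 24 sites (8, 12, 14, 16, 19), so p = 5/24 ≈ 0.208333.
d = −(3/4) ln(1 − 4p/3) = −0.75 ln(1 − 0.277777) = −0.75 ln(0.722223)
  = −0.75 × (-0.325421) = 0.244066 substitutions/site.

0.2441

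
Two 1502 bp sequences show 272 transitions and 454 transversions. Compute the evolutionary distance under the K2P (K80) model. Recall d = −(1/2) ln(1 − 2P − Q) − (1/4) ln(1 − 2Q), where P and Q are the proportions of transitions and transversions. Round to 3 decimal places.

0.778

P = 272/1502 ≈ 0.181092 and Q = 454/1502 ≈ 0.302264.
Under the Kimura two-parameter model, d = −½ ln(1 − 2P − Q) − ¼ ln(1 − 2Q).
1 − 2P − Q = 0.335552, giving −½ ln(0.335552) = 0.545989.
1 − 2Q = 0.395472, giving −¼ ln(0.395472) = 0.231919.
d = 0.545989 + 0.231919 = 0.777908.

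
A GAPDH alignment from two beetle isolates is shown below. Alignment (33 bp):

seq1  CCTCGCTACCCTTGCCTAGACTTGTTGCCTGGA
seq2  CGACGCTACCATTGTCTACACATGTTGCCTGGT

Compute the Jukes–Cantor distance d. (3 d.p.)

0.249

The sequences differ at 7 of 33 sites (2, 3, 11, 15, 19, 22, 33), so p = 7/33 ≈ 0.212121.
d = −(3/4) ln(1 − 4p/3) = −0.75 ln(1 − 0.282828) = −0.75 ln(0.717172)
  = −0.75 × (-0.332440) = 0.249330 substitutions/site.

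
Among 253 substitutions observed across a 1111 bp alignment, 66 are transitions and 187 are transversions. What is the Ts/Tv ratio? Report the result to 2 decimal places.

0.35

R = 66/187 = 0.352941… ≈ 0.35 (to 2 d.p.).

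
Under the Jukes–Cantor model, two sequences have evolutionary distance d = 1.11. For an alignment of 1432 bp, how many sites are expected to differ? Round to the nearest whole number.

Invert JC69: p = (3/4)(1 − e^(−4d/3)) = 0.75 × (1 − e^(-1.48)) = 0.75 × (1 − 0.227638) = 0.579272.
Expected differing sites = pL ≈ 0.579272 × 1432 = 829.517504 ≈ 830.

830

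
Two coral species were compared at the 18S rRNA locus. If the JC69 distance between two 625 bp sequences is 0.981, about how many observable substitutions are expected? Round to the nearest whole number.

Invert JC69: p = (3/4)(1 − e^(−4d/3)) = 0.75 × (1 − e^(-1.308)) = 0.75 × (1 − 0.270360) = 0.547230.
Expected differing sites = pL ≈ 0.547230 × 625 = 342.01875 ≈ 342.

342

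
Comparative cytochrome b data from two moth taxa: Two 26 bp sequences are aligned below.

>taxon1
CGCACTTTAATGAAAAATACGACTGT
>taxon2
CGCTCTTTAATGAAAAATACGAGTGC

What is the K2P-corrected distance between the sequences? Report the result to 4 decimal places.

Of 26 sites, 1 differences are transitions and 2 are transversions, so P = 1/26 ≈ 0.038462 and Q = 2/26 ≈ 0.076923.
Under the Kimura two-parameter model, d = −½ ln(1 − 2P − Q) − ¼ ln(1 − 2Q).
1 − 2P − Q = 0.846153, giving −½ ln(0.846153) = 0.083528.
1 − 2Q = 0.846154, giving −¼ ln(0.846154) = 0.041763.
d = 0.083528 + 0.041763 = 0.125291.

0.1253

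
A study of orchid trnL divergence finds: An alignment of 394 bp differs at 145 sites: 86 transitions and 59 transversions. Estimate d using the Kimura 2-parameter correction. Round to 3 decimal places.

0.530

P = 86/394 ≈ 0.218274 and Q = 59/394 ≈ 0.149746.
Under the Kimura two-parameter model, d = −½ ln(1 − 2P − Q) − ¼ ln(1 − 2Q).
1 − 2P − Q = 0.413706, giving −½ ln(0.413706) = 0.441300.
1 − 2Q = 0.700508, giving −¼ ln(0.700508) = 0.088987.
d = 0.441300 + 0.088987 = 0.530287.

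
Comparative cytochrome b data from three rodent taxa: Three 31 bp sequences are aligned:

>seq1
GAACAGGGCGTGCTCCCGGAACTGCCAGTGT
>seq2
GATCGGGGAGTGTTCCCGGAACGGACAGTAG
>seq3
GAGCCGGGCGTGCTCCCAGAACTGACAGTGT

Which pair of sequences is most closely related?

seq1–seq2: 8/31 differ, p = 0.258, d = 0.316.
seq1–seq3: 4/31 differ, p = 0.129, d = 0.142.
seq2–seq3: 8/31 differ, p = 0.258, d = 0.316.
The smallest distance is between seq1 and seq3.

seq1 and seq3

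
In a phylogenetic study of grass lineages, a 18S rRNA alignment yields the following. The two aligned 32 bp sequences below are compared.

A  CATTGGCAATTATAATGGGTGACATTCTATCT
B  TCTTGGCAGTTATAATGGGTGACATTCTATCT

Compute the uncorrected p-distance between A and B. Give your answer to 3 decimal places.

0.094

The sequences differ at 3 of 32 positions (sites 1, 2, 9).
p = 3/32 = 0.09375 ≈ 0.094 (to 3 d.p.).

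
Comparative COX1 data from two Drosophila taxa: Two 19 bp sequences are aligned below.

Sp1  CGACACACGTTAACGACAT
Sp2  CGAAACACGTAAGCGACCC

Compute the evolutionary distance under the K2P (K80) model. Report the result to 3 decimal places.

0.325

Of 19 sites, 2 differences are transitions and 3 are transversions, so P = 2/19 ≈ 0.105263 and Q = 3/19 ≈ 0.157895.
Under the Kimura two-parameter model, d = −½ ln(1 − 2P − Q) − ¼ ln(1 − 2Q).
1 − 2P − Q = 0.631579, giving −½ ln(0.631579) = 0.229766.
1 − 2Q = 0.68421, giving −¼ ln(0.68421) = 0.094873.
d = 0.229766 + 0.094873 = 0.324639.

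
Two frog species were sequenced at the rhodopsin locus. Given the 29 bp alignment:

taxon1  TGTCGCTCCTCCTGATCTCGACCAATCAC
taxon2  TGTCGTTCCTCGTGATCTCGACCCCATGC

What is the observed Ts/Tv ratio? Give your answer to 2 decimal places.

0.75

Transitions are A↔G and C↔T; transversions are all other mismatches.
Transitions: 3. Transversions: 4.
R = 3/4 = 0.75.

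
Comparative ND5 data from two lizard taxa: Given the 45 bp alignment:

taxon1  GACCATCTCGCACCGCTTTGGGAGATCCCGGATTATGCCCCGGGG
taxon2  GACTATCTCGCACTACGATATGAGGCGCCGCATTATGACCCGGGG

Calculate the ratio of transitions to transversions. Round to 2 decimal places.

Transitions are A↔G and C↔T; transversions are all other mismatches.
Transitions: 6. Transversions: 6.
R = 6/6 = 1.00.

1.00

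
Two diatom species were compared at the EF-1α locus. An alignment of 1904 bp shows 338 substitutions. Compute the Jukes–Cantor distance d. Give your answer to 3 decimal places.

p = 338/1904 ≈ 0.177521.
d = −(3/4) ln(1 − 4p/3) = −0.75 ln(1 − 0.236695) = −0.75 ln(0.763305)
  = −0.75 × (-0.270098) = 0.202574 substitutions/site.

0.203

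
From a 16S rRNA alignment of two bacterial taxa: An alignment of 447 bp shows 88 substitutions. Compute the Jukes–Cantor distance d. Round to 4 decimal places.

p = 88/447 ≈ 0.196868.
d = −(3/4) ln(1 − 4p/3) = −0.75 ln(1 − 0.262491) = −0.75 ln(0.737509)
  = −0.75 × (-0.304477) = 0.228358 substitutions/site.

0.2284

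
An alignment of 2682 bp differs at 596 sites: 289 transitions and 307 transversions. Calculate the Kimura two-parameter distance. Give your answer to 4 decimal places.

P = 289/2682 ≈ 0.107755 and Q = 307/2682 ≈ 0.114467.
Under the Kimura two-parameter model, d = −½ ln(1 − 2P − Q) − ¼ ln(1 − 2Q).
1 − 2P − Q = 0.670023, giving −½ ln(0.670023) = 0.200222.
1 − 2Q = 0.771066, giving −¼ ln(0.771066) = 0.064995.
d = 0.200222 + 0.064995 = 0.265217.

0.2652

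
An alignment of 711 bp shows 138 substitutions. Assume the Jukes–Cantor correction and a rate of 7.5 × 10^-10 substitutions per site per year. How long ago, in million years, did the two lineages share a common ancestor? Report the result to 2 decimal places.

p = 138/711 ≈ 0.194093.
d = −(3/4) ln(1 − 4p/3) = −0.75 ln(1 − 0.258791) = −0.75 ln(0.741209)
  = −0.75 × (-0.299473) = 0.224605 substitutions/site.
Under a molecular clock d = 2μt, so t = d/(2μ) = 0.224605 / (2 × 7.5 × 10^-10) = 149.74 million years.

149.74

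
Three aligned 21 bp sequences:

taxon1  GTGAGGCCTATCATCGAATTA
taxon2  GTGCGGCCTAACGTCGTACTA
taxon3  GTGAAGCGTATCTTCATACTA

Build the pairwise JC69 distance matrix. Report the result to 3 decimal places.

taxon1–taxon2: 5/21 sites differ → p ≈ 0.238095, d = −0.75 ln(1 − 0.31746) = 0.286451 ≈ 0.286.
taxon1–taxon3: 6/21 sites differ → p ≈ 0.285714, d = −0.75 ln(1 − 0.380952) = 0.359679 ≈ 0.360.
taxon2–taxon3: 6/21 sites differ → p ≈ 0.285714, d = −0.75 ln(1 − 0.380952) = 0.359679 ≈ 0.360.

d(taxon1,taxon2) = 0.286, d(taxon1,taxon3) = 0.360, d(taxon2,taxon3) = 0.360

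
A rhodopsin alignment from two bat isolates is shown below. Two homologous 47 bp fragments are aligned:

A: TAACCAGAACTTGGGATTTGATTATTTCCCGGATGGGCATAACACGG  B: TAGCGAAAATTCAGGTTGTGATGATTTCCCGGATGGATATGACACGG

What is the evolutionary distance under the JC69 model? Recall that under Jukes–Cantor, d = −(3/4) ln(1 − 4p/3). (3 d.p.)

The sequences differ at 12 of 47 sites, so p = 12/47 ≈ 0.255319.
d = −(3/4) ln(1 − 4p/3) = −0.75 ln(1 − 0.340425) = −0.75 ln(0.659575)
  = −0.75 × (-0.416160) = 0.312120 substitutions/site.

0.312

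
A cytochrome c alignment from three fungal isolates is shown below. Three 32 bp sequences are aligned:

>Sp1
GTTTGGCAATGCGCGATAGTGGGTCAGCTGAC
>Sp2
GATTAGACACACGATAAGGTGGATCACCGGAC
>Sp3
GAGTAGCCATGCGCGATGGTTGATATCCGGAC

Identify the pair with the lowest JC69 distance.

Sp2 and Sp3

Sp1–Sp2: 13/32 differ, p = 0.406, d = 0.585.
Sp1–Sp3: 11/32 differ, p = 0.344, d = 0.460.
Sp2–Sp3: 10/32 differ, p = 0.313, d = 0.404.
The smallest distance is between Sp2 and Sp3.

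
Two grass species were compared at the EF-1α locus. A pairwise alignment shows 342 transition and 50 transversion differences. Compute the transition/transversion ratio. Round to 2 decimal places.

R = 342/50 = 6.84.

6.84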